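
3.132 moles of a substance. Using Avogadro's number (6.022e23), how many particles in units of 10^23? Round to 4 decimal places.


N = n * NA, then divide by 1e23 for the requested units.
N / 1e23 = n * 6.022
N / 1e23 = 3.132 * 6.022
N / 1e23 = 18.860904, rounded to 4 dp:

18.8609


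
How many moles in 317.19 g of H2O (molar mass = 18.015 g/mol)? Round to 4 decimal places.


n = mass / M
n = 317.19 / 18.015
n = 17.60699417 mol, rounded to 4 dp:

17.6070 mol


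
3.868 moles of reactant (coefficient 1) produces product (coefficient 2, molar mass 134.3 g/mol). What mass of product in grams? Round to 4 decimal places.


Use the coefficient ratio to convert reactant moles to product moles, then multiply by the product's molar mass.
moles_P = moles_R * (coeff_P / coeff_R) = 3.868 * (2/1) = 7.736
mass_P = moles_P * M_P = 7.736 * 134.3
mass_P = 1038.9448 g, rounded to 4 dp:

1038.9448 g


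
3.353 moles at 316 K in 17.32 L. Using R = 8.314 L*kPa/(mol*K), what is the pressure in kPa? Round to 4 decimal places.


PV = nRT, solve for P = nRT / V.
nRT = 3.353 * 8.314 * 316 = 8809.0821
P = 8809.0821 / 17.32
P = 508.60751155 kPa, rounded to 4 dp:

508.6075 kPa


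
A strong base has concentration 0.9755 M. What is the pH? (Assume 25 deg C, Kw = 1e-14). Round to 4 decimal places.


A strong base dissociates completely, so [OH-] equals the given concentration.
pOH = -log10([OH-]) = -log10(0.9755) = 0.010773
pH = 14 - pOH = 14 - 0.010773
pH = 13.989227, rounded to 4 dp:

13.9892


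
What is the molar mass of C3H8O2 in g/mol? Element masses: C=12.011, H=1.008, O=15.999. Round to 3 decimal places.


M = sum(count * atomic_mass) over atoms.
M = 3*12.011 + 8*1.008 + 2*15.999
M = 36.033 + 8.064 + 31.998
M = 76.095 g/mol, rounded to 3 dp:

76.095 g/mol


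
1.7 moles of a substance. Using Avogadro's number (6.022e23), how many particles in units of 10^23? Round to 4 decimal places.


N = n * NA, then divide by 1e23 for the requested units.
N / 1e23 = n * 6.022
N / 1e23 = 1.7 * 6.022
N / 1e23 = 10.2374, rounded to 4 dp:

10.2374


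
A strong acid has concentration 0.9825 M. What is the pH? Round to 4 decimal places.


A strong acid dissociates completely, so [H+] equals the given concentration.
pH = -log10([H+]) = -log10(0.9825)
pH = 0.00766744, rounded to 4 dp:

0.0077


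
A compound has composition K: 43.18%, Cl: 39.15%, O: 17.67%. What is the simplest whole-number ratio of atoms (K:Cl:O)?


Assume 100 g of compound, divide each mass% by atomic mass to get moles, then normalize by the smallest to get a raw atom ratio.
Moles per 100 g: K: 43.18/39.098 = 1.1044, Cl: 39.15/35.453 = 1.1043, O: 17.67/15.999 = 1.1044
Raw ratio (divide by min = 1.1043): K: 1.0, Cl: 1.0, O: 1.0
Multiply by 1 to clear fractions: K: 1.0 ~= 1, Cl: 1.0 ~= 1, O: 1.0 ~= 1
Reduce by GCD to get the simplest whole-number ratio:

1:1:1


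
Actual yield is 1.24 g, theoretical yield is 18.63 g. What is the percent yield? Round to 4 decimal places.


% yield = 100 * actual / theoretical
% yield = 100 * 1.24 / 18.63
% yield = 6.65593129 %, rounded to 4 dp:

6.6559 %


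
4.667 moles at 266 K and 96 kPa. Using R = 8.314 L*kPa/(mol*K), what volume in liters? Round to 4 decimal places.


PV = nRT, solve for V = nRT / P.
nRT = 4.667 * 8.314 * 266 = 10321.1825
V = 10321.1825 / 96
V = 107.51231771 L, rounded to 4 dp:

107.5123 L


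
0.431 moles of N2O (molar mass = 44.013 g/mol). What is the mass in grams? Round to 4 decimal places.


mass = n * M
mass = 0.431 * 44.013
mass = 18.969603 g, rounded to 4 dp:

18.9696 g


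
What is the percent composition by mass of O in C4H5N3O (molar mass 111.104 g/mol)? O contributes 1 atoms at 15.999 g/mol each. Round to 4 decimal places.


pct = 100 * (n_elem * M_elem) / M_total
mass_contribution = 1 * 15.999 = 15.999 g/mol
pct = 100 * 15.999 / 111.104
pct = 14.4000216 %, rounded to 4 dp:

14.4000 %


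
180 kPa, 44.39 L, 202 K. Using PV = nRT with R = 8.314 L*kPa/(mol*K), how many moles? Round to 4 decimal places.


PV = nRT, solve for n = PV / (RT).
PV = 180 * 44.39 = 7990.2
RT = 8.314 * 202 = 1679.428
n = 7990.2 / 1679.428
n = 4.75769131 mol, rounded to 4 dp:

4.7577 mol


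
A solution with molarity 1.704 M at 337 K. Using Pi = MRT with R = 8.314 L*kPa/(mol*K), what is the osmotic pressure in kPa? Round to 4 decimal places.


Osmotic pressure (van't Hoff): Pi = M*R*T.
RT = 8.314 * 337 = 2801.818
Pi = 1.704 * 2801.818
Pi = 4774.297872 kPa, rounded to 4 dp:

4774.2979 kPa


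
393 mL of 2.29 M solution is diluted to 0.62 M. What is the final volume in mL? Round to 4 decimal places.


Dilution: M1*V1 = M2*V2, solve for V2.
V2 = M1*V1 / M2
V2 = 2.29 * 393 / 0.62
V2 = 899.97 / 0.62
V2 = 1451.56451613 mL, rounded to 4 dp:

1451.5645 mL


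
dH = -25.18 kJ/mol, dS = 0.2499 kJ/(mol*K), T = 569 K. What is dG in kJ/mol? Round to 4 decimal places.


Gibbs: dG = dH - T*dS (consistent units, dS already in kJ/(mol*K)).
T*dS = 569 * 0.2499 = 142.1931
dG = -25.18 - (142.1931)
dG = -167.3731 kJ/mol, rounded to 4 dp:

-167.3731 kJ/mol


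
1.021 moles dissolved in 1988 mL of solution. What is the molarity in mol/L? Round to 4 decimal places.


Convert volume to liters: V_L = V_mL / 1000.
V_L = 1988 / 1000 = 1.988 L
M = n / V_L = 1.021 / 1.988
M = 0.51358149 mol/L, rounded to 4 dp:

0.5136 mol/L


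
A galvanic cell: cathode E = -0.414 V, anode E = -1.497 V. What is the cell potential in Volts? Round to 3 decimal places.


Standard cell potential: E_cell = E_cathode - E_anode.
E_cell = -0.414 - (-1.497)
E_cell = 1.083 V, rounded to 3 dp:

1.083 V


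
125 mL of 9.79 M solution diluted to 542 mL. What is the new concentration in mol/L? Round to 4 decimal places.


Dilution: M1*V1 = M2*V2, solve for M2.
M2 = M1*V1 / V2
M2 = 9.79 * 125 / 542
M2 = 1223.75 / 542
M2 = 2.25784133 mol/L, rounded to 4 dp:

2.2578 mol/L


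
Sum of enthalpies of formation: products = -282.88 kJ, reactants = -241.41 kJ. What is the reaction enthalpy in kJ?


dH_rxn = sum(dH_f products) - sum(dH_f reactants)
dH_rxn = -282.88 - (-241.41)
dH_rxn = -41.47 kJ:

-41.47 kJ


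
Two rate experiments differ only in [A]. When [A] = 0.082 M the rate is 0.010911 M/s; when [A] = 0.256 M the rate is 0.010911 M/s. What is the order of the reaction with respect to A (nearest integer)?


Rate is proportional to [A]^n, so rate2/rate1 = ([A]2/[A]1)^n. Take logs to solve for n.
rate2/rate1 = 0.010911 / 0.010911 = 1.0
[A]2/[A]1 = 0.256 / 0.082 = 3.122
n = ln(1.0) / ln(3.122) = 0.0
Nearest integer order:

0


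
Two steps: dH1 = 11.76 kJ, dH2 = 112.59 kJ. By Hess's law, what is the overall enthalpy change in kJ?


Hess's law: enthalpy is a state function, so add the step enthalpies.
dH_total = dH1 + dH2 = 11.76 + (112.59)
dH_total = 124.35 kJ:

124.35 kJ


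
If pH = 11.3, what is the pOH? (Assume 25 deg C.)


At 25 deg C, pH + pOH = 14.
pOH = 14 - pH = 14 - 11.3
pOH = 2.7:

2.70


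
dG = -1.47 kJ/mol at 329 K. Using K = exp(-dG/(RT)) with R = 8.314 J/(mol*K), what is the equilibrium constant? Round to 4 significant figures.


dG is in kJ/mol; multiply by 1000 to match R in J/(mol*K).
RT = 8.314 * 329 = 2735.306 J/mol
exponent = -dG*1000 / (RT) = -(-1.47*1000) / 2735.306 = 0.53741702
K = exp(0.53741702)
K = 1.7115802, rounded to 4 significant figures:

1.712


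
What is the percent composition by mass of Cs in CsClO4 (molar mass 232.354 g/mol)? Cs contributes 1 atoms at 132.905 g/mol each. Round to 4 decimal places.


pct = 100 * (n_elem * M_elem) / M_total
mass_contribution = 1 * 132.905 = 132.905 g/mol
pct = 100 * 132.905 / 232.354
pct = 57.1993596 %, rounded to 4 dp:

57.1994 %


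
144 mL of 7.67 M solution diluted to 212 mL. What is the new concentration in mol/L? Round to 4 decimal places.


Dilution: M1*V1 = M2*V2, solve for M2.
M2 = M1*V1 / V2
M2 = 7.67 * 144 / 212
M2 = 1104.48 / 212
M2 = 5.20981132 mol/L, rounded to 4 dp:

5.2098 mol/L


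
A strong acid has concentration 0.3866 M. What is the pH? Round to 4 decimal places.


A strong acid dissociates completely, so [H+] equals the given concentration.
pH = -log10([H+]) = -log10(0.3866)
pH = 0.41273815, rounded to 4 dp:

0.4127


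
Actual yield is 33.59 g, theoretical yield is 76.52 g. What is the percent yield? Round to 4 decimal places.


% yield = 100 * actual / theoretical
% yield = 100 * 33.59 / 76.52
% yield = 43.89702039 %, rounded to 4 dp:

43.8970 %


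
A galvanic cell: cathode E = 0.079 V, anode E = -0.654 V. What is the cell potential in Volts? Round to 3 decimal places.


Standard cell potential: E_cell = E_cathode - E_anode.
E_cell = 0.079 - (-0.654)
E_cell = 0.733 V, rounded to 3 dp:

0.733 V


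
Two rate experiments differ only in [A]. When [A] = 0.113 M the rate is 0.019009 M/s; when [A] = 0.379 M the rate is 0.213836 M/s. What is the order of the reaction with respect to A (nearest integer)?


Rate is proportional to [A]^n, so rate2/rate1 = ([A]2/[A]1)^n. Take logs to solve for n.
rate2/rate1 = 0.213836 / 0.019009 = 11.2492
[A]2/[A]1 = 0.379 / 0.113 = 3.354
n = ln(11.2492) / ln(3.354) = 2.0
Nearest integer order:

2


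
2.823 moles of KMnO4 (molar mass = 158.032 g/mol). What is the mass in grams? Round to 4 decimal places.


mass = n * M
mass = 2.823 * 158.032
mass = 446.124336 g, rounded to 4 dp:

446.1243 g


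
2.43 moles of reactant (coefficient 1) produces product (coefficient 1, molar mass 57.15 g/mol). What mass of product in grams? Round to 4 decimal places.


Use the coefficient ratio to convert reactant moles to product moles, then multiply by the product's molar mass.
moles_P = moles_R * (coeff_P / coeff_R) = 2.43 * (1/1) = 2.43
mass_P = moles_P * M_P = 2.43 * 57.15
mass_P = 138.8745 g, rounded to 4 dp:

138.8745 g


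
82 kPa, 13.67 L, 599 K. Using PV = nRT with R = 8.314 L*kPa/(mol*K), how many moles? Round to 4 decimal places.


PV = nRT, solve for n = PV / (RT).
PV = 82 * 13.67 = 1120.94
RT = 8.314 * 599 = 4980.086
n = 1120.94 / 4980.086
n = 0.22508447 mol, rounded to 4 dp:

0.2251 mol


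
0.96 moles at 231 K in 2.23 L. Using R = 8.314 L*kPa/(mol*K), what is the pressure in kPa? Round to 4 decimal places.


PV = nRT, solve for P = nRT / V.
nRT = 0.96 * 8.314 * 231 = 1843.7126
P = 1843.7126 / 2.23
P = 826.77695067 kPa, rounded to 4 dp:

826.7770 kPa


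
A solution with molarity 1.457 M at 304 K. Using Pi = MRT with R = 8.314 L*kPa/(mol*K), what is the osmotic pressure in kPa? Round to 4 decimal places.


Osmotic pressure (van't Hoff): Pi = M*R*T.
RT = 8.314 * 304 = 2527.456
Pi = 1.457 * 2527.456
Pi = 3682.503392 kPa, rounded to 4 dp:

3682.5034 kPa


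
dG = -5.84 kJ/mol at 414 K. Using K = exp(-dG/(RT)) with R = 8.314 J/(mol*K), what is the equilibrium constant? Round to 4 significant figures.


dG is in kJ/mol; multiply by 1000 to match R in J/(mol*K).
RT = 8.314 * 414 = 3441.996 J/mol
exponent = -dG*1000 / (RT) = -(-5.84*1000) / 3441.996 = 1.69668994
K = exp(1.69668994)
K = 5.4558583, rounded to 4 significant figures:

5.456


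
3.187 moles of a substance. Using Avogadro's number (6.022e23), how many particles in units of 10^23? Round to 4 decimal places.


N = n * NA, then divide by 1e23 for the requested units.
N / 1e23 = n * 6.022
N / 1e23 = 3.187 * 6.022
N / 1e23 = 19.192114, rounded to 4 dp:

19.1921


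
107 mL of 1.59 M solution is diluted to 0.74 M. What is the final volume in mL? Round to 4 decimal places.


Dilution: M1*V1 = M2*V2, solve for V2.
V2 = M1*V1 / M2
V2 = 1.59 * 107 / 0.74
V2 = 170.13 / 0.74
V2 = 229.90540541 mL, rounded to 4 dp:

229.9054 mL


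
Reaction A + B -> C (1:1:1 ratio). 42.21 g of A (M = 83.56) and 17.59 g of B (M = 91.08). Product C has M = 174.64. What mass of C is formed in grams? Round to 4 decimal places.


Find moles of each reactant; the smaller value is the limiting reagent in a 1:1:1 reaction, so moles_C equals moles of the limiter.
n_A = mass_A / M_A = 42.21 / 83.56 = 0.505146 mol
n_B = mass_B / M_B = 17.59 / 91.08 = 0.193127 mol
Limiting reagent: B (smaller), n_limiting = 0.193127 mol
mass_C = n_limiting * M_C = 0.193127 * 174.64
mass_C = 33.72769928 g, rounded to 4 dp:

33.7277 g


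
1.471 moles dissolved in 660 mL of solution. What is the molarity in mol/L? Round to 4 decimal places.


Convert volume to liters: V_L = V_mL / 1000.
V_L = 660 / 1000 = 0.66 L
M = n / V_L = 1.471 / 0.66
M = 2.22878788 mol/L, rounded to 4 dp:

2.2288 mol/L


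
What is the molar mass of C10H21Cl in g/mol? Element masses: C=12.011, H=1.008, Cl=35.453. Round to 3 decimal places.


M = sum(count * atomic_mass) over atoms.
M = 10*12.011 + 21*1.008 + 1*35.453
M = 120.11 + 21.168 + 35.453
M = 176.731 g/mol, rounded to 3 dp:

176.731 g/mol


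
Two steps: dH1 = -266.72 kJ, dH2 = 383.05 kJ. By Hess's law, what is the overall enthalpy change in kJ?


Hess's law: enthalpy is a state function, so add the step enthalpies.
dH_total = dH1 + dH2 = -266.72 + (383.05)
dH_total = 116.33 kJ:

116.33 kJ


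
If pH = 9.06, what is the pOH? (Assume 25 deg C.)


At 25 deg C, pH + pOH = 14.
pOH = 14 - pH = 14 - 9.06
pOH = 4.94:

4.94


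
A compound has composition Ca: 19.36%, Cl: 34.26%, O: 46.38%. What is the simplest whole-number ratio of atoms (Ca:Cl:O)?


Assume 100 g of compound, divide each mass% by atomic mass to get moles, then normalize by the smallest to get a raw atom ratio.
Moles per 100 g: Ca: 19.36/40.078 = 0.4831, Cl: 34.26/35.453 = 0.9663, O: 46.38/15.999 = 2.8989
Raw ratio (divide by min = 0.4831): Ca: 1.0, Cl: 2.0, O: 6.001
Multiply by 1 to clear fractions: Ca: 1.0 ~= 1, Cl: 2.0 ~= 2, O: 6.001 ~= 6
Reduce by GCD to get the simplest whole-number ratio:

1:2:6


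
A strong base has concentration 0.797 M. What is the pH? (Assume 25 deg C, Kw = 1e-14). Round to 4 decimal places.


A strong base dissociates completely, so [OH-] equals the given concentration.
pOH = -log10([OH-]) = -log10(0.797) = 0.098542
pH = 14 - pOH = 14 - 0.098542
pH = 13.901458, rounded to 4 dp:

13.9015


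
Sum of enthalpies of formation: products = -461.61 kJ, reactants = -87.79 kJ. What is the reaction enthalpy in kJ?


dH_rxn = sum(dH_f products) - sum(dH_f reactants)
dH_rxn = -461.61 - (-87.79)
dH_rxn = -373.82 kJ:

-373.82 kJ


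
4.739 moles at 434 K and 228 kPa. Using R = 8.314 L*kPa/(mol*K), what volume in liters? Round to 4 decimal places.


PV = nRT, solve for V = nRT / P.
nRT = 4.739 * 8.314 * 434 = 17099.62
V = 17099.62 / 228
V = 74.99833333 L, rounded to 4 dp:

74.9983 L


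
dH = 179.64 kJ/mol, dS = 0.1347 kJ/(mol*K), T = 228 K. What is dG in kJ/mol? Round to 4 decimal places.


Gibbs: dG = dH - T*dS (consistent units, dS already in kJ/(mol*K)).
T*dS = 228 * 0.1347 = 30.7116
dG = 179.64 - (30.7116)
dG = 148.9284 kJ/mol, rounded to 4 dp:

148.9284 kJ/mol


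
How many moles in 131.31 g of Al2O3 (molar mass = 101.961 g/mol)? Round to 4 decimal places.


n = mass / M
n = 131.31 / 101.961
n = 1.28784535 mol, rounded to 4 dp:

1.2878 mol


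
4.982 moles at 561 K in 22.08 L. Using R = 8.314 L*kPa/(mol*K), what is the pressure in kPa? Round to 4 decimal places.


PV = nRT, solve for P = nRT / V.
nRT = 4.982 * 8.314 * 561 = 23236.8152
P = 23236.8152 / 22.08
P = 1052.39199275 kPa, rounded to 4 dp:

1052.3920 kPa


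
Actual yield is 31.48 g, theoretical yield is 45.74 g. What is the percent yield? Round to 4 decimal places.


% yield = 100 * actual / theoretical
% yield = 100 * 31.48 / 45.74
% yield = 68.82378662 %, rounded to 4 dp:

68.8238 %


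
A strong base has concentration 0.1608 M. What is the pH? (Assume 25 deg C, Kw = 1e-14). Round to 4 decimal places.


A strong base dissociates completely, so [OH-] equals the given concentration.
pOH = -log10([OH-]) = -log10(0.1608) = 0.793714
pH = 14 - pOH = 14 - 0.793714
pH = 13.206286, rounded to 4 dp:

13.2063


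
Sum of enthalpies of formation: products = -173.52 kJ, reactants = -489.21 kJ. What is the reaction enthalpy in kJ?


dH_rxn = sum(dH_f products) - sum(dH_f reactants)
dH_rxn = -173.52 - (-489.21)
dH_rxn = 315.69 kJ:

315.69 kJ


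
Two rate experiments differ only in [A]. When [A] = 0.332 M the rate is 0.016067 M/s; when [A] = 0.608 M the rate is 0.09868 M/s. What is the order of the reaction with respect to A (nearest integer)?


Rate is proportional to [A]^n, so rate2/rate1 = ([A]2/[A]1)^n. Take logs to solve for n.
rate2/rate1 = 0.09868 / 0.016067 = 6.1418
[A]2/[A]1 = 0.608 / 0.332 = 1.8313
n = ln(6.1418) / ln(1.8313) = 3.0
Nearest integer order:

3


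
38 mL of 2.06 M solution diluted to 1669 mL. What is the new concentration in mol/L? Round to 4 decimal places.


Dilution: M1*V1 = M2*V2, solve for M2.
M2 = M1*V1 / V2
M2 = 2.06 * 38 / 1669
M2 = 78.28 / 1669
M2 = 0.04690234 mol/L, rounded to 4 dp:

0.0469 mol/L


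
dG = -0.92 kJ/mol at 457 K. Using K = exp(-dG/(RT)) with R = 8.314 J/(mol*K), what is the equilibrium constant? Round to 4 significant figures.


dG is in kJ/mol; multiply by 1000 to match R in J/(mol*K).
RT = 8.314 * 457 = 3799.498 J/mol
exponent = -dG*1000 / (RT) = -(-0.92*1000) / 3799.498 = 0.24213725
K = exp(0.24213725)
K = 1.273969, rounded to 4 significant figures:

1.274


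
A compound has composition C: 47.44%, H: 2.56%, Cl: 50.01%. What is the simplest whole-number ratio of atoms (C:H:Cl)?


Assume 100 g of compound, divide each mass% by atomic mass to get moles, then normalize by the smallest to get a raw atom ratio.
Moles per 100 g: C: 47.44/12.011 = 3.9497, H: 2.56/1.008 = 2.5397, Cl: 50.01/35.453 = 1.4106
Raw ratio (divide by min = 1.4106): C: 2.8, H: 1.8, Cl: 1.0
Multiply by 5 to clear fractions: C: 14.0 ~= 14, H: 9.002 ~= 9, Cl: 5.0 ~= 5
Reduce by GCD to get the simplest whole-number ratio:

14:9:5


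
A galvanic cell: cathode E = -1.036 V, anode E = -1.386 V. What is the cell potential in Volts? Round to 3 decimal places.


Standard cell potential: E_cell = E_cathode - E_anode.
E_cell = -1.036 - (-1.386)
E_cell = 0.35 V, rounded to 3 dp:

0.350 V


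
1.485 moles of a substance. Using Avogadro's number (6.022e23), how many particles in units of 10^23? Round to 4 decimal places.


N = n * NA, then divide by 1e23 for the requested units.
N / 1e23 = n * 6.022
N / 1e23 = 1.485 * 6.022
N / 1e23 = 8.94267, rounded to 4 dp:

8.9427


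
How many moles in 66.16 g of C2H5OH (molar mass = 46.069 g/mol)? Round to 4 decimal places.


n = mass / M
n = 66.16 / 46.069
n = 1.43610671 mol, rounded to 4 dp:

1.4361 mol


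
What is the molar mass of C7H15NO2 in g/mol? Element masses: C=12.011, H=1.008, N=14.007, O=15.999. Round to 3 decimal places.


M = sum(count * atomic_mass) over atoms.
M = 7*12.011 + 15*1.008 + 1*14.007 + 2*15.999
M = 84.077 + 15.12 + 14.007 + 31.998
M = 145.202 g/mol, rounded to 3 dp:

145.202 g/mol


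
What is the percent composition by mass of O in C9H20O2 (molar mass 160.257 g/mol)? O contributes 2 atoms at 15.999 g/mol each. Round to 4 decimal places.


pct = 100 * (n_elem * M_elem) / M_total
mass_contribution = 2 * 15.999 = 31.998 g/mol
pct = 100 * 31.998 / 160.257
pct = 19.96667852 %, rounded to 4 dp:

19.9667 %


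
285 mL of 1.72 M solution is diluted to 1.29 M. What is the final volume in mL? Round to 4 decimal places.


Dilution: M1*V1 = M2*V2, solve for V2.
V2 = M1*V1 / M2
V2 = 1.72 * 285 / 1.29
V2 = 490.2 / 1.29
V2 = 380.0 mL, rounded to 4 dp:

380.0000 mL


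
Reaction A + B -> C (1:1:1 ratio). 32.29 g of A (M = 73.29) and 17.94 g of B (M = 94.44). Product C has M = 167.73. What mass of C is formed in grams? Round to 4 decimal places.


Find moles of each reactant; the smaller value is the limiting reagent in a 1:1:1 reaction, so moles_C equals moles of the limiter.
n_A = mass_A / M_A = 32.29 / 73.29 = 0.440579 mol
n_B = mass_B / M_B = 17.94 / 94.44 = 0.189962 mol
Limiting reagent: B (smaller), n_limiting = 0.189962 mol
mass_C = n_limiting * M_C = 0.189962 * 167.73
mass_C = 31.86232626 g, rounded to 4 dp:

31.8623 g


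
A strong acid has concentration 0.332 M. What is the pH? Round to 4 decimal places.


A strong acid dissociates completely, so [H+] equals the given concentration.
pH = -log10([H+]) = -log10(0.332)
pH = 0.47886192, rounded to 4 dp:

0.4789


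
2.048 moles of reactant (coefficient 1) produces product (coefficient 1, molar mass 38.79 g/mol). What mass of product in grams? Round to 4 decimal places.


Use the coefficient ratio to convert reactant moles to product moles, then multiply by the product's molar mass.
moles_P = moles_R * (coeff_P / coeff_R) = 2.048 * (1/1) = 2.048
mass_P = moles_P * M_P = 2.048 * 38.79
mass_P = 79.44192 g, rounded to 4 dp:

79.4419 g


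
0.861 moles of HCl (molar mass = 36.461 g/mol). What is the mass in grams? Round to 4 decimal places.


mass = n * M
mass = 0.861 * 36.461
mass = 31.392921 g, rounded to 4 dp:

31.3929 g


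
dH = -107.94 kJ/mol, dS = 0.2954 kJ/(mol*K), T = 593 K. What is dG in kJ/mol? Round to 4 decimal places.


Gibbs: dG = dH - T*dS (consistent units, dS already in kJ/(mol*K)).
T*dS = 593 * 0.2954 = 175.1722
dG = -107.94 - (175.1722)
dG = -283.1122 kJ/mol, rounded to 4 dp:

-283.1122 kJ/mol


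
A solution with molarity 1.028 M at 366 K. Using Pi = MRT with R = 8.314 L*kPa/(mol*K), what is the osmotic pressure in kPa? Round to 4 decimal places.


Osmotic pressure (van't Hoff): Pi = M*R*T.
RT = 8.314 * 366 = 3042.924
Pi = 1.028 * 3042.924
Pi = 3128.125872 kPa, rounded to 4 dp:

3128.1259 kPa


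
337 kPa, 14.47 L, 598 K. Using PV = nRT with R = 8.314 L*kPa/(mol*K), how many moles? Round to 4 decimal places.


PV = nRT, solve for n = PV / (RT).
PV = 337 * 14.47 = 4876.39
RT = 8.314 * 598 = 4971.772
n = 4876.39 / 4971.772
n = 0.98081529 mol, rounded to 4 dp:

0.9808 mol


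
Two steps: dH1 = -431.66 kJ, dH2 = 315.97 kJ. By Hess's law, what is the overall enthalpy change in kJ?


Hess's law: enthalpy is a state function, so add the step enthalpies.
dH_total = dH1 + dH2 = -431.66 + (315.97)
dH_total = -115.69 kJ:

-115.69 kJ


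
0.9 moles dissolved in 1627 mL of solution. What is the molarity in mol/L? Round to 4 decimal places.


Convert volume to liters: V_L = V_mL / 1000.
V_L = 1627 / 1000 = 1.627 L
M = n / V_L = 0.9 / 1.627
M = 0.55316533 mol/L, rounded to 4 dp:

0.5532 mol/L


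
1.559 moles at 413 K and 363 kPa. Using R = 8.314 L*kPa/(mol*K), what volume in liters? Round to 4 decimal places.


PV = nRT, solve for V = nRT / P.
nRT = 1.559 * 8.314 * 413 = 5353.1102
V = 5353.1102 / 363
V = 14.74686006 L, rounded to 4 dp:

14.7469 L


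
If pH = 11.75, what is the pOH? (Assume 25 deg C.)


At 25 deg C, pH + pOH = 14.
pOH = 14 - pH = 14 - 11.75
pOH = 2.25:

2.25


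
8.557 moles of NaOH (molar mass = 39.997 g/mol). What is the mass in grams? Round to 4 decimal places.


mass = n * M
mass = 8.557 * 39.997
mass = 342.254329 g, rounded to 4 dp:

342.2543 g


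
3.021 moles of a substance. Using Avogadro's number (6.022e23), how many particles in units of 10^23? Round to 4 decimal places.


N = n * NA, then divide by 1e23 for the requested units.
N / 1e23 = n * 6.022
N / 1e23 = 3.021 * 6.022
N / 1e23 = 18.192462, rounded to 4 dp:

18.1925


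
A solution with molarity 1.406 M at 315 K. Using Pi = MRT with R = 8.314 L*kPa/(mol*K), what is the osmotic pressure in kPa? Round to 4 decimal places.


Osmotic pressure (van't Hoff): Pi = M*R*T.
RT = 8.314 * 315 = 2618.91
Pi = 1.406 * 2618.91
Pi = 3682.18746 kPa, rounded to 4 dp:

3682.1875 kPa


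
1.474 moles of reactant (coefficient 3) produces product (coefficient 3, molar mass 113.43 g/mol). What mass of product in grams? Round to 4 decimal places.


Use the coefficient ratio to convert reactant moles to product moles, then multiply by the product's molar mass.
moles_P = moles_R * (coeff_P / coeff_R) = 1.474 * (3/3) = 1.474
mass_P = moles_P * M_P = 1.474 * 113.43
mass_P = 167.19582 g, rounded to 4 dp:

167.1958 g


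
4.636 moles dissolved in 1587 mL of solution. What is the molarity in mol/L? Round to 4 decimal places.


Convert volume to liters: V_L = V_mL / 1000.
V_L = 1587 / 1000 = 1.587 L
M = n / V_L = 4.636 / 1.587
M = 2.92123503 mol/L, rounded to 4 dp:

2.9212 mol/L


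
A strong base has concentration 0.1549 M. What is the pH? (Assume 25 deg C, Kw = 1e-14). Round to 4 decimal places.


A strong base dissociates completely, so [OH-] equals the given concentration.
pOH = -log10([OH-]) = -log10(0.1549) = 0.809949
pH = 14 - pOH = 14 - 0.809949
pH = 13.190051, rounded to 4 dp:

13.1901


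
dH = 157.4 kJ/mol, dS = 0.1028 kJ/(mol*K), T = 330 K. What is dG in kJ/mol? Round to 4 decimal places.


Gibbs: dG = dH - T*dS (consistent units, dS already in kJ/(mol*K)).
T*dS = 330 * 0.1028 = 33.924
dG = 157.4 - (33.924)
dG = 123.476 kJ/mol, rounded to 4 dp:

123.4760 kJ/mol


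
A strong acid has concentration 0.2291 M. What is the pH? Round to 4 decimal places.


A strong acid dissociates completely, so [H+] equals the given concentration.
pH = -log10([H+]) = -log10(0.2291)
pH = 0.63997491, rounded to 4 dp:

0.6400


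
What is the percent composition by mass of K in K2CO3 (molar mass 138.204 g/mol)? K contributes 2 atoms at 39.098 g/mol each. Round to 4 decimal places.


pct = 100 * (n_elem * M_elem) / M_total
mass_contribution = 2 * 39.098 = 78.196 g/mol
pct = 100 * 78.196 / 138.204
pct = 56.58012793 %, rounded to 4 dp:

56.5801 %


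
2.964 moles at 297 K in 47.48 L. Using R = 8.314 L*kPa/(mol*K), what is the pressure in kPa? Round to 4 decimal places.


PV = nRT, solve for P = nRT / V.
nRT = 2.964 * 8.314 * 297 = 7318.8807
P = 7318.8807 / 47.48
P = 154.14660278 kPa, rounded to 4 dp:

154.1466 kPa


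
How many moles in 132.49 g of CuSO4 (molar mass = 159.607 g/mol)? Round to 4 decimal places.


n = mass / M
n = 132.49 / 159.607
n = 0.83010144 mol, rounded to 4 dp:

0.8301 mol


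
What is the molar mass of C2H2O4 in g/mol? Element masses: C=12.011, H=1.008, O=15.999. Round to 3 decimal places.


M = sum(count * atomic_mass) over atoms.
M = 2*12.011 + 2*1.008 + 4*15.999
M = 24.022 + 2.016 + 63.996
M = 90.034 g/mol, rounded to 3 dp:

90.034 g/mol


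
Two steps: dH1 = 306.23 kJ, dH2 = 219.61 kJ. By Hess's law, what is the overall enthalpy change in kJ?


Hess's law: enthalpy is a state function, so add the step enthalpies.
dH_total = dH1 + dH2 = 306.23 + (219.61)
dH_total = 525.84 kJ:

525.84 kJ


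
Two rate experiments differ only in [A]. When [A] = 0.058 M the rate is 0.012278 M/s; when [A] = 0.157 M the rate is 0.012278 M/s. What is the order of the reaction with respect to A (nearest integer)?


Rate is proportional to [A]^n, so rate2/rate1 = ([A]2/[A]1)^n. Take logs to solve for n.
rate2/rate1 = 0.012278 / 0.012278 = 1.0
[A]2/[A]1 = 0.157 / 0.058 = 2.7069
n = ln(1.0) / ln(2.7069) = 0.0
Nearest integer order:

0


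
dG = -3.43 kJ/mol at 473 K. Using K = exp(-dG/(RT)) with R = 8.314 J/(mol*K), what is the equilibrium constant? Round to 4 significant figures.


dG is in kJ/mol; multiply by 1000 to match R in J/(mol*K).
RT = 8.314 * 473 = 3932.522 J/mol
exponent = -dG*1000 / (RT) = -(-3.43*1000) / 3932.522 = 0.87221381
K = exp(0.87221381)
K = 2.3922009, rounded to 4 significant figures:

2.392


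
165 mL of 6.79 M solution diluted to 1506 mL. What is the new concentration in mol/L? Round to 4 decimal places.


Dilution: M1*V1 = M2*V2, solve for M2.
M2 = M1*V1 / V2
M2 = 6.79 * 165 / 1506
M2 = 1120.35 / 1506
M2 = 0.7439243 mol/L, rounded to 4 dp:

0.7439 mol/L


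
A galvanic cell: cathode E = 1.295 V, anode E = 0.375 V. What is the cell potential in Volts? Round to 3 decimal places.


Standard cell potential: E_cell = E_cathode - E_anode.
E_cell = 1.295 - (0.375)
E_cell = 0.92 V, rounded to 3 dp:

0.920 V


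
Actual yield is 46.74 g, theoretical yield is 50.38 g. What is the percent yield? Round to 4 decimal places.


% yield = 100 * actual / theoretical
% yield = 100 * 46.74 / 50.38
% yield = 92.77491068 %, rounded to 4 dp:

92.7749 %


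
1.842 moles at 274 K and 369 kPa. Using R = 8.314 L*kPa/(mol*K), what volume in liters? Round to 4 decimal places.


PV = nRT, solve for V = nRT / P.
nRT = 1.842 * 8.314 * 274 = 4196.1423
V = 4196.1423 / 369
V = 11.37165935 L, rounded to 4 dp:

11.3717 L


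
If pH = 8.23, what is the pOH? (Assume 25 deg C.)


At 25 deg C, pH + pOH = 14.
pOH = 14 - pH = 14 - 8.23
pOH = 5.77:

5.77


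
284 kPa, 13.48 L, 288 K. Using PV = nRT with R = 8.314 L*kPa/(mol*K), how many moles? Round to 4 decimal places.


PV = nRT, solve for n = PV / (RT).
PV = 284 * 13.48 = 3828.32
RT = 8.314 * 288 = 2394.432
n = 3828.32 / 2394.432
n = 1.59884265 mol, rounded to 4 dp:

1.5988 mol


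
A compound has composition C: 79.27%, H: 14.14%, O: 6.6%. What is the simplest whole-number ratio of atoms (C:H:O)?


Assume 100 g of compound, divide each mass% by atomic mass to get moles, then normalize by the smallest to get a raw atom ratio.
Moles per 100 g: C: 79.27/12.011 = 6.5998, H: 14.14/1.008 = 14.0278, O: 6.6/15.999 = 0.4125
Raw ratio (divide by min = 0.4125): C: 15.998, H: 34.005, O: 1.0
Multiply by 1 to clear fractions: C: 15.998 ~= 16, H: 34.005 ~= 34, O: 1.0 ~= 1
Reduce by GCD to get the simplest whole-number ratio:

16:34:1


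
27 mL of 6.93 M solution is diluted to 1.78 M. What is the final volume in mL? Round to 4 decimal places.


Dilution: M1*V1 = M2*V2, solve for V2.
V2 = M1*V1 / M2
V2 = 6.93 * 27 / 1.78
V2 = 187.11 / 1.78
V2 = 105.11797753 mL, rounded to 4 dp:

105.1180 mL


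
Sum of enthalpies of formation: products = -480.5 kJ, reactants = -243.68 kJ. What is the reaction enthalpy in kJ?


dH_rxn = sum(dH_f products) - sum(dH_f reactants)
dH_rxn = -480.5 - (-243.68)
dH_rxn = -236.82 kJ:

-236.82 kJ


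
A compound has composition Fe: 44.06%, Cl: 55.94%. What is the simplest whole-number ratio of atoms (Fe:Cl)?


Assume 100 g of compound, divide each mass% by atomic mass to get moles, then normalize by the smallest to get a raw atom ratio.
Moles per 100 g: Fe: 44.06/55.845 = 0.789, Cl: 55.94/35.453 = 1.5779
Raw ratio (divide by min = 0.789): Fe: 1.0, Cl: 2.0
Multiply by 1 to clear fractions: Fe: 1.0 ~= 1, Cl: 2.0 ~= 2
Reduce by GCD to get the simplest whole-number ratio:

1:2


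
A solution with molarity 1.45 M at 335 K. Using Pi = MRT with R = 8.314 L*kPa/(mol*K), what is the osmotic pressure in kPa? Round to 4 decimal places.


Osmotic pressure (van't Hoff): Pi = M*R*T.
RT = 8.314 * 335 = 2785.19
Pi = 1.45 * 2785.19
Pi = 4038.5255 kPa, rounded to 4 dp:

4038.5255 kPa


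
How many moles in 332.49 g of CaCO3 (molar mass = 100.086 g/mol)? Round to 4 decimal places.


n = mass / M
n = 332.49 / 100.086
n = 3.32204304 mol, rounded to 4 dp:

3.3220 mol


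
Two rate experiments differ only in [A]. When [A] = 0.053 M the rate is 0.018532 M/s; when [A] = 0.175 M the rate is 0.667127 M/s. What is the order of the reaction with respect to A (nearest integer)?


Rate is proportional to [A]^n, so rate2/rate1 = ([A]2/[A]1)^n. Take logs to solve for n.
rate2/rate1 = 0.667127 / 0.018532 = 35.9987
[A]2/[A]1 = 0.175 / 0.053 = 3.3019
n = ln(35.9987) / ln(3.3019) = 3.0
Nearest integer order:

3


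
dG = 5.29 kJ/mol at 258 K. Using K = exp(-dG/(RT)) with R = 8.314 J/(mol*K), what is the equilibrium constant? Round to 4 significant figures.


dG is in kJ/mol; multiply by 1000 to match R in J/(mol*K).
RT = 8.314 * 258 = 2145.012 J/mol
exponent = -dG*1000 / (RT) = -(5.29*1000) / 2145.012 = -2.46618667
K = exp(-2.46618667)
K = 0.084908025, rounded to 4 significant figures:

0.08491


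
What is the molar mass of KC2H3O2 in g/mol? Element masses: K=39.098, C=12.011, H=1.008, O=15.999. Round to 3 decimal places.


M = sum(count * atomic_mass) over atoms.
M = 1*39.098 + 2*12.011 + 3*1.008 + 2*15.999
M = 39.098 + 24.022 + 3.024 + 31.998
M = 98.142 g/mol, rounded to 3 dp:

98.142 g/mol


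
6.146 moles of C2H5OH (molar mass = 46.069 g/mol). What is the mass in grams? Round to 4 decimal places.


mass = n * M
mass = 6.146 * 46.069
mass = 283.140074 g, rounded to 4 dp:

283.1401 g


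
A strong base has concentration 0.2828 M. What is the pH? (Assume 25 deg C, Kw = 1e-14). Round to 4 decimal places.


A strong base dissociates completely, so [OH-] equals the given concentration.
pOH = -log10([OH-]) = -log10(0.2828) = 0.548521
pH = 14 - pOH = 14 - 0.548521
pH = 13.451479, rounded to 4 dp:

13.4515


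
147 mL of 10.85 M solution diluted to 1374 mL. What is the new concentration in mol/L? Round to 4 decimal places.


Dilution: M1*V1 = M2*V2, solve for M2.
M2 = M1*V1 / V2
M2 = 10.85 * 147 / 1374
M2 = 1594.95 / 1374
M2 = 1.16080786 mol/L, rounded to 4 dp:

1.1608 mol/L


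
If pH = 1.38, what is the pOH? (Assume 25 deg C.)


At 25 deg C, pH + pOH = 14.
pOH = 14 - pH = 14 - 1.38
pOH = 12.62:

12.62


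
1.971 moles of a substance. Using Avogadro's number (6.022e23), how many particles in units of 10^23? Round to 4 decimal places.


N = n * NA, then divide by 1e23 for the requested units.
N / 1e23 = n * 6.022
N / 1e23 = 1.971 * 6.022
N / 1e23 = 11.869362, rounded to 4 dp:

11.8694


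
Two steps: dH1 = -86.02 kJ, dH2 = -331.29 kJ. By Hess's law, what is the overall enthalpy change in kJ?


Hess's law: enthalpy is a state function, so add the step enthalpies.
dH_total = dH1 + dH2 = -86.02 + (-331.29)
dH_total = -417.31 kJ:

-417.31 kJ


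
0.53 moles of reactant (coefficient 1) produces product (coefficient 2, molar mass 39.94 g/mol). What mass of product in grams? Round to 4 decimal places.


Use the coefficient ratio to convert reactant moles to product moles, then multiply by the product's molar mass.
moles_P = moles_R * (coeff_P / coeff_R) = 0.53 * (2/1) = 1.06
mass_P = moles_P * M_P = 1.06 * 39.94
mass_P = 42.3364 g, rounded to 4 dp:

42.3364 g


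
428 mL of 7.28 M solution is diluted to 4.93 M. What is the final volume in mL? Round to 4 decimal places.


Dilution: M1*V1 = M2*V2, solve for V2.
V2 = M1*V1 / M2
V2 = 7.28 * 428 / 4.93
V2 = 3115.84 / 4.93
V2 = 632.01622718 mL, rounded to 4 dp:

632.0162 mL


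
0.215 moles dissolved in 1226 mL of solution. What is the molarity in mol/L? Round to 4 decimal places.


Convert volume to liters: V_L = V_mL / 1000.
V_L = 1226 / 1000 = 1.226 L
M = n / V_L = 0.215 / 1.226
M = 0.17536705 mol/L, rounded to 4 dp:

0.1754 mol/L


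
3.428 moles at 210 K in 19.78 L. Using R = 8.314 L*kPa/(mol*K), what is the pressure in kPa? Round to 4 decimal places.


PV = nRT, solve for P = nRT / V.
nRT = 3.428 * 8.314 * 210 = 5985.0823
P = 5985.0823 / 19.78
P = 302.58252275 kPa, rounded to 4 dp:

302.5825 kPa


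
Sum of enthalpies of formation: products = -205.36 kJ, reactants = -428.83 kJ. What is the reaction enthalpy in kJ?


dH_rxn = sum(dH_f products) - sum(dH_f reactants)
dH_rxn = -205.36 - (-428.83)
dH_rxn = 223.47 kJ:

223.47 kJ


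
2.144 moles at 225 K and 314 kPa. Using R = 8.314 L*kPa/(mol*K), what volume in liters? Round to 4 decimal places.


PV = nRT, solve for V = nRT / P.
nRT = 2.144 * 8.314 * 225 = 4010.6736
V = 4010.6736 / 314
V = 12.77284586 L, rounded to 4 dp:

12.7728 L


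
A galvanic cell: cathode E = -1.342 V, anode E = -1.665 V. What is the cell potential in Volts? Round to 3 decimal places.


Standard cell potential: E_cell = E_cathode - E_anode.
E_cell = -1.342 - (-1.665)
E_cell = 0.323 V, rounded to 3 dp:

0.323 V


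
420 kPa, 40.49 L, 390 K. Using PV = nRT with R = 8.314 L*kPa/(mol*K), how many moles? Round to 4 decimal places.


PV = nRT, solve for n = PV / (RT).
PV = 420 * 40.49 = 17005.8
RT = 8.314 * 390 = 3242.46
n = 17005.8 / 3242.46
n = 5.2447216 mol, rounded to 4 dp:

5.2447 mol


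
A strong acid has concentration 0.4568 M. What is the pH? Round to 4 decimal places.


A strong acid dissociates completely, so [H+] equals the given concentration.
pH = -log10([H+]) = -log10(0.4568)
pH = 0.3402739, rounded to 4 dp:

0.3403


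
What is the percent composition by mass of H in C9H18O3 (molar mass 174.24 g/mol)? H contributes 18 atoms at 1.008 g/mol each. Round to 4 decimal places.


pct = 100 * (n_elem * M_elem) / M_total
mass_contribution = 18 * 1.008 = 18.144 g/mol
pct = 100 * 18.144 / 174.24
pct = 10.41322314 %, rounded to 4 dp:

10.4132 %


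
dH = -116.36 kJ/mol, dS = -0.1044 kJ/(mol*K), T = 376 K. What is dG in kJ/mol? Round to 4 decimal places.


Gibbs: dG = dH - T*dS (consistent units, dS already in kJ/(mol*K)).
T*dS = 376 * -0.1044 = -39.2544
dG = -116.36 - (-39.2544)
dG = -77.1056 kJ/mol, rounded to 4 dp:

-77.1056 kJ/mol


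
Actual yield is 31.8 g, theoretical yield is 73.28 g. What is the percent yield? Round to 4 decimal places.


% yield = 100 * actual / theoretical
% yield = 100 * 31.8 / 73.28
% yield = 43.39519651 %, rounded to 4 dp:

43.3952 %


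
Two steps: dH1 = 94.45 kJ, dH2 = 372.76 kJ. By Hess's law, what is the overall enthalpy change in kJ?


Hess's law: enthalpy is a state function, so add the step enthalpies.
dH_total = dH1 + dH2 = 94.45 + (372.76)
dH_total = 467.21 kJ:

467.21 kJ


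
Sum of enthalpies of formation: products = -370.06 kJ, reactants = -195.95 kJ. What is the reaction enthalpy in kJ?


dH_rxn = sum(dH_f products) - sum(dH_f reactants)
dH_rxn = -370.06 - (-195.95)
dH_rxn = -174.11 kJ:

-174.11 kJ


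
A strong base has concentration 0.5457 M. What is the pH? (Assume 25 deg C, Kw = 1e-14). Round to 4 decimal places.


A strong base dissociates completely, so [OH-] equals the given concentration.
pOH = -log10([OH-]) = -log10(0.5457) = 0.263046
pH = 14 - pOH = 14 - 0.263046
pH = 13.736954, rounded to 4 dp:

13.7370


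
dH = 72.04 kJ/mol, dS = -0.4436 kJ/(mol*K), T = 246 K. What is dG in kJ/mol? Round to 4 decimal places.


Gibbs: dG = dH - T*dS (consistent units, dS already in kJ/(mol*K)).
T*dS = 246 * -0.4436 = -109.1256
dG = 72.04 - (-109.1256)
dG = 181.1656 kJ/mol, rounded to 4 dp:

181.1656 kJ/mol


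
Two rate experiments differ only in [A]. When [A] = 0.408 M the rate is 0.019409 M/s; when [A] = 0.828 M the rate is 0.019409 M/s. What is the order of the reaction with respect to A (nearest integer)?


Rate is proportional to [A]^n, so rate2/rate1 = ([A]2/[A]1)^n. Take logs to solve for n.
rate2/rate1 = 0.019409 / 0.019409 = 1.0
[A]2/[A]1 = 0.828 / 0.408 = 2.0294
n = ln(1.0) / ln(2.0294) = 0.0
Nearest integer order:

0


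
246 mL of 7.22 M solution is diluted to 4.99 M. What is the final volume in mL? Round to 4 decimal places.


Dilution: M1*V1 = M2*V2, solve for V2.
V2 = M1*V1 / M2
V2 = 7.22 * 246 / 4.99
V2 = 1776.12 / 4.99
V2 = 355.93587174 mL, rounded to 4 dp:

355.9359 mL


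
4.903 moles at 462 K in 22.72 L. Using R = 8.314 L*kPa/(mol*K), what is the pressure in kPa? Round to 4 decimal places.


PV = nRT, solve for P = nRT / V.
nRT = 4.903 * 8.314 * 462 = 18832.7564
P = 18832.7564 / 22.72
P = 828.90653169 kPa, rounded to 4 dp:

828.9065 kPa


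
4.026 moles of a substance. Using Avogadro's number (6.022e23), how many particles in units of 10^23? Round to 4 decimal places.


N = n * NA, then divide by 1e23 for the requested units.
N / 1e23 = n * 6.022
N / 1e23 = 4.026 * 6.022
N / 1e23 = 24.244572, rounded to 4 dp:

24.2446


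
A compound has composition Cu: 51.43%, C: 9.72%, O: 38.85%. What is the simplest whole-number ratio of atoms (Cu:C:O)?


Assume 100 g of compound, divide each mass% by atomic mass to get moles, then normalize by the smallest to get a raw atom ratio.
Moles per 100 g: Cu: 51.43/63.546 = 0.8093, C: 9.72/12.011 = 0.8093, O: 38.85/15.999 = 2.4283
Raw ratio (divide by min = 0.8093): Cu: 1.0, C: 1.0, O: 3.001
Multiply by 1 to clear fractions: Cu: 1.0 ~= 1, C: 1.0 ~= 1, O: 3.001 ~= 3
Reduce by GCD to get the simplest whole-number ratio:

1:1:3


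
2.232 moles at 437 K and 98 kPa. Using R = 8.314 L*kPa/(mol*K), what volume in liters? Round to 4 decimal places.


PV = nRT, solve for V = nRT / P.
nRT = 2.232 * 8.314 * 437 = 8109.3426
V = 8109.3426 / 98
V = 82.74839388 L, rounded to 4 dp:

82.7484 L
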